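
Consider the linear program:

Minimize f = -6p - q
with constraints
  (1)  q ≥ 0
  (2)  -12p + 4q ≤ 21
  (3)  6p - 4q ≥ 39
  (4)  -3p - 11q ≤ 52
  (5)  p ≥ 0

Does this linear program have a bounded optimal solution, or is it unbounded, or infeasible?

unbounded

From the feasible point (13/2, 0), moving in the direction (4, 6) keeps every constraint satisfied while f decreases without bound.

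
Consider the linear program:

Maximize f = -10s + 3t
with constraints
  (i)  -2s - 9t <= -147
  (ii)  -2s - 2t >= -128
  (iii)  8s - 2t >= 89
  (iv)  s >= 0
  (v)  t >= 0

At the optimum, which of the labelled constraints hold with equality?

Corner points and f = -10s + 3t:
  (429/7, 19/7) → f = -4233/7
  (1095/76, 499/38) → f = -1989/19
  (217/10, 423/10) → f = -901/10

The maximum is at (217/10, 423/10). Substituting into each constraint, equality holds for (ii) and (iii); the remaining constraints have slack.

(ii) and (iii)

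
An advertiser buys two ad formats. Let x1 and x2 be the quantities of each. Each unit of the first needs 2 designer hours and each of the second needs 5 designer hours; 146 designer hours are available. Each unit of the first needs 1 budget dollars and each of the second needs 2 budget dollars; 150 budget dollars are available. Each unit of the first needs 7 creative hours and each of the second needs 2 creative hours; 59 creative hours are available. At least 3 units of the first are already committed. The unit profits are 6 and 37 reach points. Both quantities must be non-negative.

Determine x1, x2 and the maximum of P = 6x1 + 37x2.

Feasible corners and P = 6x1 + 37x2:
  (59/7, 0) → P = 354/7
  (3, 0) → P = 18
  (3, 19) → P = 721

The optimum lies where 7x1 + 2x2 = 59 and x1 = 3.
Solving simultaneously gives x1 = 3, x2 = 19.

x1 = 3, x2 = 19, maximum P = 721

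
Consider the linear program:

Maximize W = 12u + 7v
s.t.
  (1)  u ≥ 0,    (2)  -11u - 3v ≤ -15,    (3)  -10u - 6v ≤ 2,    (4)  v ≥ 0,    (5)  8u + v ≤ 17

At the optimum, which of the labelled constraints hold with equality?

(1) and (5)

Vertices and W = 12u + 7v:
  (0, 5) → W = 35
  (0, 17) → W = 119
  (15/11, 0) → W = 180/11
  (17/8, 0) → W = 51/2

The maximum is at (0, 17). Substituting into each constraint, equality holds for (1) and (5); the remaining constraints have slack.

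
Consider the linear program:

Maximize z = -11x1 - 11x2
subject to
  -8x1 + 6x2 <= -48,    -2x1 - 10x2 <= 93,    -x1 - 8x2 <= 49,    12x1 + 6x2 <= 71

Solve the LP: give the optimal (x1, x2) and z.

x1 = 9/7, x2 = -44/7, maximum z = 55

Extreme points and z = -11x1 - 11x2:
  (9/7, -44/7) → z = 55
  (119/20, -1/15) → z = -3883/60
  (431/45, -659/90) → z = -2233/90

The optimum lies where -8x1 + 6x2 = -48 and -x1 - 8x2 = 49.
Solving simultaneously gives x1 = 9/7, x2 = -44/7.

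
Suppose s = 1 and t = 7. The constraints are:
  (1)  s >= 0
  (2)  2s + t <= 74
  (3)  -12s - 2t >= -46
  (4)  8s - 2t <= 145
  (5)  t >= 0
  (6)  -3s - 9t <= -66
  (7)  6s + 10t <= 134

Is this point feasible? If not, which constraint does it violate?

feasible

(1): 1 ≥ 0 ✓
(2): 9 ≤ 74 ✓
(3): -26 ≥ -46 ✓
(4): -6 ≤ 145 ✓
(5): 7 ≥ 0 ✓
(6): -66 ≤ -66 ✓
(7): 76 ≤ 134 ✓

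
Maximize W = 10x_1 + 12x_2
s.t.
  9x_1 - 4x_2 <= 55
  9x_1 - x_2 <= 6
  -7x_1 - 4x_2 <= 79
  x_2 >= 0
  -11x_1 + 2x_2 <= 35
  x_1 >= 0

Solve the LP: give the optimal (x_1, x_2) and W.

x_1 = 47/7, x_2 = 381/7, maximum W = 5042/7

Vertices and W = 10x_1 + 12x_2:
  (2/3, 0) → W = 20/3
  (47/7, 381/7) → W = 5042/7
  (0, 0) → W = 0
  (0, 35/2) → W = 210

The optimum lies where 9x_1 - x_2 = 6 and -11x_1 + 2x_2 = 35.
Solving simultaneously gives x_1 = 47/7, x_2 = 381/7.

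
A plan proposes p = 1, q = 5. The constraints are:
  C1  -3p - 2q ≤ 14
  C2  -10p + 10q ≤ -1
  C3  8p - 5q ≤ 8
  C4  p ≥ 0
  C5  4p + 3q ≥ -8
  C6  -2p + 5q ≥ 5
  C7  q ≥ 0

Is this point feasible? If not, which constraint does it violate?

Constraint C2: -10p + 10q = 40, which is not ≤ -1. All other constraints are satisfied.

not feasible — violates C2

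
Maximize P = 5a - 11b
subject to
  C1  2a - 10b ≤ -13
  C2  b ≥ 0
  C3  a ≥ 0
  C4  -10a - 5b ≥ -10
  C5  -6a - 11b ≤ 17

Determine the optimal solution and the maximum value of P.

a = 7/22, b = 15/11, maximum P = -295/22

Feasible corners and P = 5a - 11b:
  (0, 13/10) → P = -143/10
  (7/22, 15/11) → P = -295/22
  (0, 2) → P = -22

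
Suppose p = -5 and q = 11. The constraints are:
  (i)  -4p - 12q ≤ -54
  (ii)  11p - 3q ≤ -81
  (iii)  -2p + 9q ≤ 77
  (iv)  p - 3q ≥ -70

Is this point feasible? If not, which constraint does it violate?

not feasible — violates (iii)

Constraint (iii): -2p + 9q = 109, which is not ≤ 77. All other constraints are satisfied.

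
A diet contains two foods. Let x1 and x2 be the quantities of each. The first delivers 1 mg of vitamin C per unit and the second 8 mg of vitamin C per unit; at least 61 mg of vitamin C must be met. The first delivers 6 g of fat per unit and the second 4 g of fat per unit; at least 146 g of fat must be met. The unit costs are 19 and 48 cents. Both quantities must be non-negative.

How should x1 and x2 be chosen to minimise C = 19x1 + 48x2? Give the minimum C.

Feasible corners and C = 19x1 + 48x2:
  (0, 73/2) → C = 1752
  (61, 0) → C = 1159
  (21, 5) → C = 639
The feasible region is unbounded (it extends along (0, 1), (1, 0)), but C strictly increases along every unbounded feasible direction, so there is no improving ray and the minimum is attained at a vertex.

The optimum lies where x1 + 8x2 = 61 and 6x1 + 4x2 = 146.
Solving simultaneously gives x1 = 21, x2 = 5.

x1 = 21, x2 = 5, minimum C = 639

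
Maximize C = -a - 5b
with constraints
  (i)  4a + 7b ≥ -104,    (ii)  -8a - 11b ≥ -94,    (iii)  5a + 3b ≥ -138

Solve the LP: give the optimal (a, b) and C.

a = 901/6, b = -302/3, maximum C = 2119/6

The optimum lies where 4a + 7b = -104 and -8a - 11b = -94.
Solving simultaneously gives a = 901/6, b = -302/3.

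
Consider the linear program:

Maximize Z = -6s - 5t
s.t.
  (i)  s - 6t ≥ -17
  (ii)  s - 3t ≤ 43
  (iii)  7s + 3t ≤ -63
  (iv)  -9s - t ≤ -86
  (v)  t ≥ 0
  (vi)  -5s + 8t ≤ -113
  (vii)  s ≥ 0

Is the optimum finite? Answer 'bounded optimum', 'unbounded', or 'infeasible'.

The boundaries s - 6t = -17 and s - 3t = 43 meet at (103, 20), but that point violates 7s + 3t ≤ -63. Every candidate vertex is excluded by some other constraint, so the feasible region is empty.

infeasible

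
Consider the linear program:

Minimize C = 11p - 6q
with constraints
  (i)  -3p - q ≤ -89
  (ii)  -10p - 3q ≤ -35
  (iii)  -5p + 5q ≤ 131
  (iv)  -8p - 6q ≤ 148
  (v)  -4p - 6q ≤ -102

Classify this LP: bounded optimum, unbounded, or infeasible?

bounded optimum

Corner points and C = 11p - 6q:
  (157/10, 419/10) → C = -787/10
  (216/7, -25/7) → C = 2526/7
The feasible region has finitely many vertices and no improving ray; the minimum is -787/10 at (157/10, 419/10).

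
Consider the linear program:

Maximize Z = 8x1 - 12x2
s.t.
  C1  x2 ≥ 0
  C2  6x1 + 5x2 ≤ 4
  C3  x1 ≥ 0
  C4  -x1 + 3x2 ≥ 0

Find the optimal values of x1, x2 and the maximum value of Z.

x1 = 12/23, x2 = 4/23, maximum Z = 48/23

Vertices and Z = 8x1 - 12x2:
  (0, 0) → Z = 0
  (0, 4/5) → Z = -48/5
  (12/23, 4/23) → Z = 48/23

The binding constraints are 6x1 + 5x2 = 4 and -x1 + 3x2 = 0.
Solving simultaneously gives x1 = 12/23, x2 = 4/23.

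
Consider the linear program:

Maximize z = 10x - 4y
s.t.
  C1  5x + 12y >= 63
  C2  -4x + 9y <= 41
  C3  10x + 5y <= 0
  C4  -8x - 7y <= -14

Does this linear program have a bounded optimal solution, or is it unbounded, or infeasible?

infeasible

The boundaries 5x + 12y = 63 and -4x + 9y = 41 meet at (25/31, 457/93), but that point violates 10x + 5y ≤ 0. Every candidate vertex is excluded by some other constraint, so the feasible region is empty.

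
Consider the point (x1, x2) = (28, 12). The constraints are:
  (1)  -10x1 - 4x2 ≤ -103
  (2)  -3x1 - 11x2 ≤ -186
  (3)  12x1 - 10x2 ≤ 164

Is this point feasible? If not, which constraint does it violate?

not feasible — violates (3)

Constraint (3): 12x1 - 10x2 = 216, which is not ≤ 164. All other constraints are satisfied.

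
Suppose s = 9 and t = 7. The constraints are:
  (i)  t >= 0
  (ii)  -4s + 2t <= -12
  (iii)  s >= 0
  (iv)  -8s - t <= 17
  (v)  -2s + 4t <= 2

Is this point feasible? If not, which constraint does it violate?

not feasible — violates (v)

Constraint (v): -2s + 4t = 10, which is not ≤ 2. All other constraints are satisfied.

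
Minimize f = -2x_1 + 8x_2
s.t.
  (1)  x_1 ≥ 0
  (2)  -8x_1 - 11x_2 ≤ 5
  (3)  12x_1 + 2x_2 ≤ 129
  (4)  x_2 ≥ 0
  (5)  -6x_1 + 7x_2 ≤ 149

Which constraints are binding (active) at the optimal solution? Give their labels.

Extreme points and f = -2x_1 + 8x_2:
  (0, 0) → f = 0
  (0, 149/7) → f = 1192/7
  (43/4, 0) → f = -43/2
  (605/96, 427/16) → f = 9643/48

The minimum is at (43/4, 0). Substituting into each constraint, equality holds for (3) and (4); the remaining constraints have slack.

(3) and (4)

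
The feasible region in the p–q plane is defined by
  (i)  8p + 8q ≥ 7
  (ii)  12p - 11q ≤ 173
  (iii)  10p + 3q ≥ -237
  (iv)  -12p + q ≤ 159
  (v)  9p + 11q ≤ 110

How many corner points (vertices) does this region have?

Pairwise boundary intersections that survive every other constraint:
  (1461/184, -325/46)
  (-1265/104, 339/26)
  (283/21, -79/77)
  (-1639/141, 917/47)

4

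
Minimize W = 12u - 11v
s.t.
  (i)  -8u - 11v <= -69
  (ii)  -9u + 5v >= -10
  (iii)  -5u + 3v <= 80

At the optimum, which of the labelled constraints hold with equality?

(ii) and (iii)

Vertices and W = 12u - 11v:
  (455/139, 541/139) → W = -491/139
  (-673/79, 985/79) → W = -18911/79
  (215, 385) → W = -1655

The minimum is at (215, 385). Substituting into each constraint, equality holds for (ii) and (iii); the remaining constraints have slack.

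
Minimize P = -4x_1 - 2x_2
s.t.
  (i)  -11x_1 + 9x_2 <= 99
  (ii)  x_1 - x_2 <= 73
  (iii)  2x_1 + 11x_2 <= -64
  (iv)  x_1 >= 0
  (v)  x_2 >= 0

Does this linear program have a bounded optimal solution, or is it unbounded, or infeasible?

infeasible

The boundaries -11x_1 + 9x_2 = 99 and x_1 = 0 meet at (0, 11), but that point violates 2x_1 + 11x_2 ≤ -64. Every candidate vertex is excluded by some other constraint, so the feasible region is empty.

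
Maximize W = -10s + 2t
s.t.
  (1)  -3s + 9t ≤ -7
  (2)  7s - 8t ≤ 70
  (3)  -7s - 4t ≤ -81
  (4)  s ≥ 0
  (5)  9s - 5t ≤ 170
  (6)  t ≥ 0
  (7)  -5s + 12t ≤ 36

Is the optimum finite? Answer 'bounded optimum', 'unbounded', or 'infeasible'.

Corner points and W = -10s + 2t:
  (574/39, 161/39) → W = -1806/13
  (757/75, 194/75) → W = -2394/25
  (232/21, 11/12) → W = -1521/14
The feasible region has finitely many vertices and no improving ray; the maximum is -2394/25 at (757/75, 194/75).

bounded optimum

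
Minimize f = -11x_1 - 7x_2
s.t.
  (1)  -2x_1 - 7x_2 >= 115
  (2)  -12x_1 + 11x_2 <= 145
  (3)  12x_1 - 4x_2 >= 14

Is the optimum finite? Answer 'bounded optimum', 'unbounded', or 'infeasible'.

unbounded

From the feasible point (-181/46, -352/23), moving in the direction (7, -2) keeps every constraint satisfied while f decreases without bound.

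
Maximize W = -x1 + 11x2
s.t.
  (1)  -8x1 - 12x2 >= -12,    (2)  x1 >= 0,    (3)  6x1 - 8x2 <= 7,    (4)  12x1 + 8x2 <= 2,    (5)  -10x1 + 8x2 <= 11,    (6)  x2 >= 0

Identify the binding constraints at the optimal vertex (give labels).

(2) and (4)

Corner points and W = -x1 + 11x2:
  (0, 1/4) → W = 11/4
  (0, 0) → W = 0
  (1/6, 0) → W = -1/6

The maximum is at (0, 1/4). Substituting into each constraint, equality holds for (2) and (4); the remaining constraints have slack.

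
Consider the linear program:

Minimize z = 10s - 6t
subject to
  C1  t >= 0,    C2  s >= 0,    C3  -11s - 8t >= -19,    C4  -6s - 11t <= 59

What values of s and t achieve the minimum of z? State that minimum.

s = 0, t = 19/8, minimum z = -57/4

Vertices and z = 10s - 6t:
  (0, 0) → z = 0
  (19/11, 0) → z = 190/11
  (0, 19/8) → z = -57/4

The binding constraints are s = 0 and -11s - 8t = -19.
Solving simultaneously gives s = 0, t = 19/8.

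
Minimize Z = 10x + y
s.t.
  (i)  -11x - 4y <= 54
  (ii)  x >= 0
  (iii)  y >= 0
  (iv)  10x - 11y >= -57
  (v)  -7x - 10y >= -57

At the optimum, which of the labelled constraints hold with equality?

(ii) and (iii)

Corner points and Z = 10x + y:
  (0, 0) → Z = 0
  (0, 57/11) → Z = 57/11
  (57/7, 0) → Z = 570/7
  (19/59, 323/59) → Z = 513/59

The minimum is at (0, 0). Substituting into each constraint, equality holds for (ii) and (iii); the remaining constraints have slack.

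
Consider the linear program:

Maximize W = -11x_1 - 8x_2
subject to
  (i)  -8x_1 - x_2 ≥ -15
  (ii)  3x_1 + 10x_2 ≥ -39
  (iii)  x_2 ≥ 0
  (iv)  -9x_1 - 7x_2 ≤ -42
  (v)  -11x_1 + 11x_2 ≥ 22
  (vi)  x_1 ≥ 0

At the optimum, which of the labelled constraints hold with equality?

(iv) and (vi)

Vertices and W = -11x_1 - 8x_2:
  (63/47, 201/47) → W = -2301/47
  (0, 15) → W = -120
  (0, 6) → W = -48

The maximum is at (0, 6). Substituting into each constraint, equality holds for (iv) and (vi); the remaining constraints have slack.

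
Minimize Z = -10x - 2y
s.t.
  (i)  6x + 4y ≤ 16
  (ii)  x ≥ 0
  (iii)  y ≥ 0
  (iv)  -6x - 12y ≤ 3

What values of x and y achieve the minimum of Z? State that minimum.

Feasible corners and Z = -10x - 2y:
  (0, 4) → Z = -8
  (8/3, 0) → Z = -80/3
  (0, 0) → Z = 0

The binding constraints are 6x + 4y = 16 and y = 0.
Solving simultaneously gives x = 8/3, y = 0.

x = 8/3, y = 0, minimum Z = -80/3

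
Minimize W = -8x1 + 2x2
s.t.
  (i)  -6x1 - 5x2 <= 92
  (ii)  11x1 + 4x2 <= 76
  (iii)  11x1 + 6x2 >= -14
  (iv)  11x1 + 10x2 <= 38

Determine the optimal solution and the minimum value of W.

x1 = 256/11, x2 = -45, minimum W = -3038/11

Extreme points and W = -8x1 + 2x2:
  (256/11, -45) → W = -3038/11
  (304/33, -19/3) → W = -950/11
  (-92/11, 13) → W = 1022/11

The binding constraints are 11x1 + 4x2 = 76 and 11x1 + 6x2 = -14.
Solving simultaneously gives x1 = 256/11, x2 = -45.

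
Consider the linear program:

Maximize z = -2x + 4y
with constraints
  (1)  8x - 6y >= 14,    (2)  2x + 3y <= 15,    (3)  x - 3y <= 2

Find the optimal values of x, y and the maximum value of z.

x = 11/3, y = 23/9, maximum z = 26/9

The binding constraints are 8x - 6y = 14 and 2x + 3y = 15.
Solving simultaneously gives x = 11/3, y = 23/9.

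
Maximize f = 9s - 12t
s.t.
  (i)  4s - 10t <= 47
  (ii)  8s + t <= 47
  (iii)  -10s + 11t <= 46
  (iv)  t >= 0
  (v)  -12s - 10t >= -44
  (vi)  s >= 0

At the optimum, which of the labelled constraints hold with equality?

(iv) and (v)

Vertices and f = 9s - 12t:
  (3/29, 124/29) → f = -1461/29
  (0, 46/11) → f = -552/11
  (11/3, 0) → f = 33
  (0, 0) → f = 0

The maximum is at (11/3, 0). Substituting into each constraint, equality holds for (iv) and (v); the remaining constraints have slack.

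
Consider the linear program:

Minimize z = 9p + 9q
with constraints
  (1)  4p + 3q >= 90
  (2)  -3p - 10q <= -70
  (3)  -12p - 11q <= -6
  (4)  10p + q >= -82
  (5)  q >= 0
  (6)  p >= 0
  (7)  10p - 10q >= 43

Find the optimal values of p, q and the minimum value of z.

p = 690/31, q = 10/31, minimum z = 6300/31

Feasible corners and z = 9p + 9q:
  (690/31, 10/31) → z = 6300/31
  (147/10, 52/5) → z = 2259/10
  (70/3, 0) → z = 210
The feasible region is unbounded (it extends along (1, 1), (1, 0)), but z strictly increases along every unbounded feasible direction, so there is no improving ray and the minimum is attained at a vertex.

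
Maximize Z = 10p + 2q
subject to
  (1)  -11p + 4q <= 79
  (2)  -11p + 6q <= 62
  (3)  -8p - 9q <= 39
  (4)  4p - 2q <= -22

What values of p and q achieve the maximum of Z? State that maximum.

p = -4, q = 3, maximum Z = -34

Feasible corners and Z = 10p + 2q:
  (-264/49, 67/147) → Z = -7786/147
  (-4, 3) → Z = -34
  (-69/13, 5/13) → Z = -680/13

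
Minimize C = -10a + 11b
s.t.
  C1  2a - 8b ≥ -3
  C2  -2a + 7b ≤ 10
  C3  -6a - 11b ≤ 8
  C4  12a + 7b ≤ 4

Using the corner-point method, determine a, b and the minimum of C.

Extreme points and C = -10a + 11b:
  (-97/70, 1/35) → C = 496/35
  (1/10, 2/5) → C = 17/5
  (10/9, -4/3) → C = -232/9

At the optimal vertex, -6a - 11b = 8 and 12a + 7b = 4.
Solving simultaneously gives a = 10/9, b = -4/3.

a = 10/9, b = -4/3, minimum C = -232/9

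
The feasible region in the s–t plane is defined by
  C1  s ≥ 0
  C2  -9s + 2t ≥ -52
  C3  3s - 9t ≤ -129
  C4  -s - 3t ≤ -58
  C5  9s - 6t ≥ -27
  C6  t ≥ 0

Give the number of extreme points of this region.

3

Of the 15 pairwise boundary intersections, those satisfying every inequality are:
  (242/25, 439/25)
  (61/6, 79/4)
  (59/7, 120/7)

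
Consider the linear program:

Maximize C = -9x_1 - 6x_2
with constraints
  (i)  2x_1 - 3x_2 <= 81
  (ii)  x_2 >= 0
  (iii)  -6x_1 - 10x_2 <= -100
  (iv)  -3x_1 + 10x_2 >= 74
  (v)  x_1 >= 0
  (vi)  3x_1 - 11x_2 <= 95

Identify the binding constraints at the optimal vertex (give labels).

Vertices and C = -9x_1 - 6x_2:
  (1032/11, 391/11) → C = -11634/11
  (26/9, 124/15) → C = -378/5
  (0, 10) → C = -60
The feasible region is unbounded (it extends along (0, 1), (3, 2)), but C strictly decreases along every unbounded feasible direction, so there is no improving ray and the maximum is attained at a vertex.

The maximum is at (0, 10). Substituting into each constraint, equality holds for (iii) and (v); the remaining constraints have slack.

(iii) and (v)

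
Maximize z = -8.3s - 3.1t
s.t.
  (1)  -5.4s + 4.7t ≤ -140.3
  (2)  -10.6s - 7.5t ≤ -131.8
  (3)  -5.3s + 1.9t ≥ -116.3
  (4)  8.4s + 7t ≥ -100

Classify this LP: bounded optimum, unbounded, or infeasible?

bounded optimum

Vertices and z = -8.3s - 3.1t:
  (167171/9032, -38773/4516) → z = -11471267/90320
  (28004/1465, -11557/1465) → z = -393213/2930
  (112267/5989, -1008/113) → z = -7662017/59890
The feasible region has finitely many vertices and no improving ray; the maximum is -11471267/90320 at (167171/9032, -38773/4516).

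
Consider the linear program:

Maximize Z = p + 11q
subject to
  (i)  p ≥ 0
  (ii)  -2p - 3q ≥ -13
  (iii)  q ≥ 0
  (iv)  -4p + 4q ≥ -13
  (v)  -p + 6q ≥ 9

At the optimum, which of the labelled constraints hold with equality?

(i) and (ii)

Extreme points and Z = p + 11q:
  (0, 13/3) → Z = 143/3
  (0, 3/2) → Z = 33/2
  (17/5, 31/15) → Z = 392/15

The maximum is at (0, 13/3). Substituting into each constraint, equality holds for (i) and (ii); the remaining constraints have slack.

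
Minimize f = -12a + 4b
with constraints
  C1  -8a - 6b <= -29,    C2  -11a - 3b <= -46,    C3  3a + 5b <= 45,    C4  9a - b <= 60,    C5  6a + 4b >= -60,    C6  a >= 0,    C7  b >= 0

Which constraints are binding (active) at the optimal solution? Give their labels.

C4 and C7

Extreme points and f = -12a + 4b:
  (95/46, 357/46) → f = 144/23
  (46/11, 0) → f = -552/11
  (115/16, 75/16) → f = -135/2
  (20/3, 0) → f = -80

The minimum is at (20/3, 0). Substituting into each constraint, equality holds for C4 and C7; the remaining constraints have slack.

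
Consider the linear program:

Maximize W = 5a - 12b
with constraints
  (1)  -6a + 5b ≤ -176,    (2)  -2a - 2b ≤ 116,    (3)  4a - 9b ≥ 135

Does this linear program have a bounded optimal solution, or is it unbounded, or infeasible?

From the feasible point (-114/11, -524/11), moving in the direction (2, -2) keeps every constraint satisfied while W increases without bound.

unbounded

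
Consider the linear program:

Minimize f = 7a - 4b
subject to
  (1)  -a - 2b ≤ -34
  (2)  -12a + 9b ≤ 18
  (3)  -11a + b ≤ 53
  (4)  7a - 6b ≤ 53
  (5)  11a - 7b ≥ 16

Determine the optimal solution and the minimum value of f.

a = 270/29, b = 358/29, minimum f = 458/29

The feasible region is unbounded (it extends along (3, 4), (6, 7)), but f strictly increases along every unbounded feasible direction, so there is no improving ray and the minimum is attained at a vertex.

The binding constraints are -a - 2b = -34 and 11a - 7b = 16.
Solving simultaneously gives a = 270/29, b = 358/29.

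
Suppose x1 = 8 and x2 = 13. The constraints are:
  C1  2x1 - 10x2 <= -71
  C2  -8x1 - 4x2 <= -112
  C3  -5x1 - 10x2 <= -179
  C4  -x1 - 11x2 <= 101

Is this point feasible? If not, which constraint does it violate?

Constraint C3: -5x1 - 10x2 = -170, which is not ≤ -179. All other constraints are satisfied.

not feasible — violates C3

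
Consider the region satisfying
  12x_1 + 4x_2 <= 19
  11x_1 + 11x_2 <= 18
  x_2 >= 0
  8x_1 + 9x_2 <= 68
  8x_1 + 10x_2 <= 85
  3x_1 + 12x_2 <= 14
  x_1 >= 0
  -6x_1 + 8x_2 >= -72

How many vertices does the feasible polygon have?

5

Intersecting each pair of boundary lines and keeping only the points that satisfy every inequality leaves:
  (137/88, 7/88)
  (19/12, 0)
  (62/99, 100/99)
  (0, 0)
  (0, 7/6)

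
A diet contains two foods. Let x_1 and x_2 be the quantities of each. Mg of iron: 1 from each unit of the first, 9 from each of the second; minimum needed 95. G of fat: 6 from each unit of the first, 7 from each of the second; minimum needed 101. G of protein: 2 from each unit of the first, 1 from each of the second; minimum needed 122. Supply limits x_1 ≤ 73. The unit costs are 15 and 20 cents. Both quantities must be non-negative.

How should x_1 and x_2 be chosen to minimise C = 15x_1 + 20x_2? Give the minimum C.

x_1 = 59, x_2 = 4, minimum C = 965

Feasible corners and C = 15x_1 + 20x_2:
  (0, 122) → C = 2440
  (59, 4) → C = 965
  (73, 22/9) → C = 10295/9
The feasible region is unbounded (it extends along (0, 1)), but C strictly increases along every unbounded feasible direction, so there is no improving ray and the minimum is attained at a vertex.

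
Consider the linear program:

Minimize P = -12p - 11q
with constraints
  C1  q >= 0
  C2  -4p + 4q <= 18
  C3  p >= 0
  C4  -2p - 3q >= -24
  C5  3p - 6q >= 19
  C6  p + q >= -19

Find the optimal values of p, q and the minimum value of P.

Extreme points and P = -12p - 11q:
  (12, 0) → P = -144
  (19/3, 0) → P = -76
  (67/7, 34/21) → P = -398/3

The optimum lies where q = 0 and -2p - 3q = -24.
Solving simultaneously gives p = 12, q = 0.

p = 12, q = 0, minimum P = -144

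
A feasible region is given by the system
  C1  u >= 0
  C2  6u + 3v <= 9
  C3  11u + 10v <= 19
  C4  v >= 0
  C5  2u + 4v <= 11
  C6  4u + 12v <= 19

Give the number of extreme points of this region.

Intersecting each pair of boundary lines and keeping only the points that satisfy every inequality leaves:
  (0, 0)
  (0, 19/12)
  (11/9, 5/9)
  (3/2, 0)
  (19/46, 133/92)

5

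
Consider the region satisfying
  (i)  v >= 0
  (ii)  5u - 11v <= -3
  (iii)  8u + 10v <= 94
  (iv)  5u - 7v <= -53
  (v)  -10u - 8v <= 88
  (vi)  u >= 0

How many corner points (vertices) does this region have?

The feasible vertices (each the meet of two boundaries and inside every other half-plane) are:
  (64/53, 447/53)
  (0, 47/5)
  (0, 53/7)

3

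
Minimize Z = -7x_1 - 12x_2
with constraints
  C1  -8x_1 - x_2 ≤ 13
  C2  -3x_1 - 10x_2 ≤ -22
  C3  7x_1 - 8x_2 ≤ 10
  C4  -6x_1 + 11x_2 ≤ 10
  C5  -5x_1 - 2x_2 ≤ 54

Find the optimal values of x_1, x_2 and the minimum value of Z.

x_1 = 190/29, x_2 = 130/29, minimum Z = -2890/29

Corner points and Z = -7x_1 - 12x_2:
  (138/47, 62/47) → Z = -1710/47
  (142/93, 54/31) → Z = -2938/93
  (190/29, 130/29) → Z = -2890/29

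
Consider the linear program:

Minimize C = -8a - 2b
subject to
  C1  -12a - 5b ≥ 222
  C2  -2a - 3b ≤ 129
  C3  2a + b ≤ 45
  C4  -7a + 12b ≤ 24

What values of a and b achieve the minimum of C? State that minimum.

Corner points and C = -8a - 2b:
  (-21/26, -552/13) → C = 1188/13
  (-2784/179, -1266/179) → C = 24804/179
  (-36, -19) → C = 326

At the optimal vertex, -12a - 5b = 222 and -2a - 3b = 129.
Solving simultaneously gives a = -21/26, b = -552/13.

a = -21/26, b = -552/13, minimum C = 1188/13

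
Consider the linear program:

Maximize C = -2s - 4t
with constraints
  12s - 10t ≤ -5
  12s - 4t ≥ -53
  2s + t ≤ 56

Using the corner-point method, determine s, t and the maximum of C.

Feasible corners and C = -2s - 4t:
  (-85/12, -8) → C = 277/6
  (555/32, 341/16) → C = -1919/16
  (171/20, 389/10) → C = -1727/10

The optimum lies where 12s - 10t = -5 and 12s - 4t = -53.
Solving simultaneously gives s = -85/12, t = -8.

s = -85/12, t = -8, maximum C = 277/6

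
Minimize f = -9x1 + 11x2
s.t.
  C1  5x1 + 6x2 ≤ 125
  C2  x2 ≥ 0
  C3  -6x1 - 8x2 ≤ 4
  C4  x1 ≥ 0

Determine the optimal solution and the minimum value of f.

x1 = 25, x2 = 0, minimum f = -225

Vertices and f = -9x1 + 11x2:
  (25, 0) → f = -225
  (0, 125/6) → f = 1375/6
  (0, 0) → f = 0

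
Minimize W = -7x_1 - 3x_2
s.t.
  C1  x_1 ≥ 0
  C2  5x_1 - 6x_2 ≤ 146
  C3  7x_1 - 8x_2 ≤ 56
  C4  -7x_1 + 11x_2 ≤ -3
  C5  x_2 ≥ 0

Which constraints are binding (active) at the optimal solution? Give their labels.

C3 and C4

Feasible corners and W = -7x_1 - 3x_2:
  (592/21, 53/3) → W = -751/3
  (8, 0) → W = -56
  (3/7, 0) → W = -3

The minimum is at (592/21, 53/3). Substituting into each constraint, equality holds for C3 and C4; the remaining constraints have slack.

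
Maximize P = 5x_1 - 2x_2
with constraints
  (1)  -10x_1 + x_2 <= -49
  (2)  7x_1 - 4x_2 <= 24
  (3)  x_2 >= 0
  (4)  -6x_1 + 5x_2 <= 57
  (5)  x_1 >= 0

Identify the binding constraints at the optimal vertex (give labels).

Feasible corners and P = 5x_1 - 2x_2:
  (172/33, 103/33) → P = 218/11
  (151/22, 216/11) → P = -109/22
  (348/11, 543/11) → P = 654/11

The maximum is at (348/11, 543/11). Substituting into each constraint, equality holds for (2) and (4); the remaining constraints have slack.

(2) and (4)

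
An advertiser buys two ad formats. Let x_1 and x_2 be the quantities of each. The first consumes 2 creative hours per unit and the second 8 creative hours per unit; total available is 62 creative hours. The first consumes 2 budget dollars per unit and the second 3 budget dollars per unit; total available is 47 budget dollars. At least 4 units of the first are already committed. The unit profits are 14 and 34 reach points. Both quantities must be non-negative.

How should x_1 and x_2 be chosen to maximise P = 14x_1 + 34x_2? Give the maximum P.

x_1 = 19, x_2 = 3, maximum P = 368

Extreme points and P = 14x_1 + 34x_2:
  (47/2, 0) → P = 329
  (4, 0) → P = 56
  (19, 3) → P = 368
  (4, 27/4) → P = 571/2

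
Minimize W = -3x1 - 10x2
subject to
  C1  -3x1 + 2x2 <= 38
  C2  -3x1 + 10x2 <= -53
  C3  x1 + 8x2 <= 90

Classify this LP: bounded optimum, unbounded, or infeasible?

From the feasible point (-81/4, -91/8), moving in the direction (8, -1) keeps every constraint satisfied while W decreases without bound.

unbounded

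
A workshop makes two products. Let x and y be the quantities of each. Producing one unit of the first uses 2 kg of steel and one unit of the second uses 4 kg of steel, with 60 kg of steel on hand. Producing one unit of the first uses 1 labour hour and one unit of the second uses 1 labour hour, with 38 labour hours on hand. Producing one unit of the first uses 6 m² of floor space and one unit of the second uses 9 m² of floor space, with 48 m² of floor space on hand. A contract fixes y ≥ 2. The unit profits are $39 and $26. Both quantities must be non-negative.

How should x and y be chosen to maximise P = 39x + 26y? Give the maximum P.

Corner points and P = 39x + 26y:
  (0, 16/3) → P = 416/3
  (0, 2) → P = 52
  (5, 2) → P = 247

At the optimal vertex, 6x + 9y = 48 and y = 2.
Solving simultaneously gives x = 5, y = 2.

x = 5, y = 2, maximum P = 247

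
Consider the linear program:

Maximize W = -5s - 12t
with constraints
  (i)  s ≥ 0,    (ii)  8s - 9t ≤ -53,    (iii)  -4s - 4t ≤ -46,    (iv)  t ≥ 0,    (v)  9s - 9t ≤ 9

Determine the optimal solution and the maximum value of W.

s = 101/34, t = 145/17, maximum W = -3985/34

Corner points and W = -5s - 12t:
  (0, 23/2) → W = -138
  (101/34, 145/17) → W = -3985/34
  (62, 61) → W = -1042
The feasible region is unbounded (it extends along (0, 1), (1, 1)), but W strictly decreases along every unbounded feasible direction, so there is no improving ray and the maximum is attained at a vertex.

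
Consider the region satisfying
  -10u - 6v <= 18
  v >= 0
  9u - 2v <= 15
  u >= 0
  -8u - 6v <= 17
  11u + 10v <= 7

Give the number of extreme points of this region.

3

Pairwise boundary intersections that survive every other constraint:
  (0, 0)
  (7/11, 0)
  (0, 7/10)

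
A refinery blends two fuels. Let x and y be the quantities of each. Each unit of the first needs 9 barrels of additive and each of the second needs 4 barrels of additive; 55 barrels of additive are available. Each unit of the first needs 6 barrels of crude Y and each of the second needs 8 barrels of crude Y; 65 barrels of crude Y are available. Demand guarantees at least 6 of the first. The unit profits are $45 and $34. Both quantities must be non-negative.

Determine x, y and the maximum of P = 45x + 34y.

x = 6, y = 1/4, maximum P = 557/2

Feasible corners and P = 45x + 34y:
  (55/9, 0) → P = 275
  (6, 0) → P = 270
  (6, 1/4) → P = 557/2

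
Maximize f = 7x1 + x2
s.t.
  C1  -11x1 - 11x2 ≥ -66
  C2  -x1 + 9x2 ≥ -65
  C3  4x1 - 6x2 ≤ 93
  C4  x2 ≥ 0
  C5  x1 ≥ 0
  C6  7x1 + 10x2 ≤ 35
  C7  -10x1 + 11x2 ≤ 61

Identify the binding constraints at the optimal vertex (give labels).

C4 and C6

Feasible corners and f = 7x1 + x2:
  (0, 0) → f = 0
  (5, 0) → f = 35
  (0, 7/2) → f = 7/2

The maximum is at (5, 0). Substituting into each constraint, equality holds for C4 and C6; the remaining constraints have slack.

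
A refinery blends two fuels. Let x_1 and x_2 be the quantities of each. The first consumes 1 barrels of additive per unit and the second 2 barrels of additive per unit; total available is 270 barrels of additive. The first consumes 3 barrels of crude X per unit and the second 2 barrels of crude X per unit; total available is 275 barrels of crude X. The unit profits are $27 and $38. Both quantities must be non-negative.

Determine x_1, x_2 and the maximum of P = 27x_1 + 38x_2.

x_1 = 5/2, x_2 = 535/4, maximum P = 5150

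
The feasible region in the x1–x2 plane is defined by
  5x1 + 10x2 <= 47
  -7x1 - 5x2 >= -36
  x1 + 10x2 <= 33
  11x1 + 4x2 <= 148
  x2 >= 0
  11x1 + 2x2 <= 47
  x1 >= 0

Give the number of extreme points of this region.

Pairwise boundary intersections that survive every other constraint:
  (3, 3)
  (163/41, 67/41)
  (0, 33/10)
  (47/11, 0)
  (0, 0)

5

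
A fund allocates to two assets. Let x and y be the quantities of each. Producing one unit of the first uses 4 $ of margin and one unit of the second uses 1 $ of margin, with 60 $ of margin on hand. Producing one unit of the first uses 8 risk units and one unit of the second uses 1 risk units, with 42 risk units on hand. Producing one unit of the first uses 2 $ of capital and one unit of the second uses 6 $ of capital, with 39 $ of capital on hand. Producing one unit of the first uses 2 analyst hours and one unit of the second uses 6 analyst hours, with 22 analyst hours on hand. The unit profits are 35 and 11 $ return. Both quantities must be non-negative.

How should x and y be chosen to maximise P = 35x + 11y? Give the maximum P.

Feasible corners and P = 35x + 11y:
  (0, 0) → P = 0
  (0, 11/3) → P = 121/3
  (21/4, 0) → P = 735/4
  (5, 2) → P = 197

x = 5, y = 2, maximum P = 197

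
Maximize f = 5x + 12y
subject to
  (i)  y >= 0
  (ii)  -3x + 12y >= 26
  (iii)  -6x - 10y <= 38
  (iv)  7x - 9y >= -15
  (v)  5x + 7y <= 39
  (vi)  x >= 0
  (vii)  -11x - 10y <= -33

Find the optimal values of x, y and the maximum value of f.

x = 123/47, y = 174/47, maximum f = 2703/47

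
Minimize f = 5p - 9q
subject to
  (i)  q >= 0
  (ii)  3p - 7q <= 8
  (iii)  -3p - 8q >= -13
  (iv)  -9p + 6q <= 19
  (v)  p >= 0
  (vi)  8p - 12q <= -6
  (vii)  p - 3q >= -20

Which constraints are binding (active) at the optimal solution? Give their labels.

Feasible corners and f = 5p - 9q:
  (0, 13/8) → f = -117/8
  (27/25, 61/50) → f = -279/50
  (0, 1/2) → f = -9/2

The minimum is at (0, 13/8). Substituting into each constraint, equality holds for (iii) and (v); the remaining constraints have slack.

(iii) and (v)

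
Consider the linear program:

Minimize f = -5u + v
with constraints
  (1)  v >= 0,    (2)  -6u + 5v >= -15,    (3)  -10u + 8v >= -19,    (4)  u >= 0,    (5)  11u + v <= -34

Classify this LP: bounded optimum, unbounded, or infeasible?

infeasible

The boundaries v = 0 and -10u + 8v = -19 meet at (19/10, 0), but that point violates 11u + v ≤ -34. Every candidate vertex is excluded by some other constraint, so the feasible region is empty.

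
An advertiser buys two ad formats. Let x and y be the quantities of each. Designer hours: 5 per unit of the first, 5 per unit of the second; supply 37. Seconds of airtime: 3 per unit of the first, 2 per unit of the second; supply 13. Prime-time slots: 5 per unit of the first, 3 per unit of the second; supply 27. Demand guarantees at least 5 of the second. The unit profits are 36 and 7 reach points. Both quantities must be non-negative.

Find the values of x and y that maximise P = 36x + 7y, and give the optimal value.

Vertices and P = 36x + 7y:
  (0, 13/2) → P = 91/2
  (0, 5) → P = 35
  (1, 5) → P = 71

The binding constraints are 3x + 2y = 13 and y = 5.
Solving simultaneously gives x = 1, y = 5.

x = 1, y = 5, maximum P = 71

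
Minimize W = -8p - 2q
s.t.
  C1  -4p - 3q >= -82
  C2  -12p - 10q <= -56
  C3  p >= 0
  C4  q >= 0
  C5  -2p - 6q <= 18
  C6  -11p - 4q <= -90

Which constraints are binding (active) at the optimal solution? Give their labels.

C1 and C4

Corner points and W = -8p - 2q:
  (0, 82/3) → W = -164/3
  (41/2, 0) → W = -164
  (0, 45/2) → W = -45
  (90/11, 0) → W = -720/11

The minimum is at (41/2, 0). Substituting into each constraint, equality holds for C1 and C4; the remaining constraints have slack.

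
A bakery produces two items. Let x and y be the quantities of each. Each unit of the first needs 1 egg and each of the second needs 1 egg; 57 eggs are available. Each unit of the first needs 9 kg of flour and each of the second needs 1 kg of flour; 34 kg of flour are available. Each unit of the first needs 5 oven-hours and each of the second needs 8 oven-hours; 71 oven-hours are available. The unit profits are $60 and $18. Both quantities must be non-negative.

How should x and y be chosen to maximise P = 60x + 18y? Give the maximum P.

x = 3, y = 7, maximum P = 306

Corner points and P = 60x + 18y:
  (0, 0) → P = 0
  (0, 71/8) → P = 639/4
  (34/9, 0) → P = 680/3
  (3, 7) → P = 306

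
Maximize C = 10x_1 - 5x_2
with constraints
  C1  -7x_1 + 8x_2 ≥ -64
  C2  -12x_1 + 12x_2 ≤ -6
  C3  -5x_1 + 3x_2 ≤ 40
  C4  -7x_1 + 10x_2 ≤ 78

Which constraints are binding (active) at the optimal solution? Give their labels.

C1 and C4

Vertices and C = 10x_1 - 5x_2:
  (-512/19, -600/19) → C = -2120/19
  (632/7, 71) → C = 3835/7
  (-83/4, -85/4) → C = -405/4
  (83/3, 163/6) → C = 845/6

The maximum is at (632/7, 71). Substituting into each constraint, equality holds for C1 and C4; the remaining constraints have slack.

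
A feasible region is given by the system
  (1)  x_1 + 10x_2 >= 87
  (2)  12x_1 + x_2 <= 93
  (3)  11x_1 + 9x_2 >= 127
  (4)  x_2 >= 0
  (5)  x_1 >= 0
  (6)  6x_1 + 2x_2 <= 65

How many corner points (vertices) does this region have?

5

Intersecting each pair of boundary lines and keeping only the points that satisfy every inequality leaves:
  (843/119, 951/119)
  (487/101, 830/101)
  (121/18, 37/3)
  (0, 127/9)
  (0, 65/2)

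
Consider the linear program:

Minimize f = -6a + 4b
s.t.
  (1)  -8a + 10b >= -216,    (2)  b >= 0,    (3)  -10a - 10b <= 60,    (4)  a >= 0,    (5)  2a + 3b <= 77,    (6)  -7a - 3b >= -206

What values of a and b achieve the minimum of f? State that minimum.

Extreme points and f = -6a + 4b:
  (27, 0) → f = -162
  (1354/47, 68/47) → f = -7852/47
  (0, 0) → f = 0
  (0, 77/3) → f = 308/3
  (129/5, 127/15) → f = -1814/15

At the optimal vertex, -8a + 10b = -216 and -7a - 3b = -206.
Solving simultaneously gives a = 1354/47, b = 68/47.

a = 1354/47, b = 68/47, minimum f = -7852/47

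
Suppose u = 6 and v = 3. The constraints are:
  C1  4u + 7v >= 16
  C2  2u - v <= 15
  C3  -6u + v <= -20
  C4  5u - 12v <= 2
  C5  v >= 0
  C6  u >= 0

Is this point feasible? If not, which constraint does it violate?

C1: 45 ≥ 16 ✓
C2: 9 ≤ 15 ✓
C3: -33 ≤ -20 ✓
C4: -6 ≤ 2 ✓
C5: 3 ≥ 0 ✓
C6: 6 ≥ 0 ✓

feasible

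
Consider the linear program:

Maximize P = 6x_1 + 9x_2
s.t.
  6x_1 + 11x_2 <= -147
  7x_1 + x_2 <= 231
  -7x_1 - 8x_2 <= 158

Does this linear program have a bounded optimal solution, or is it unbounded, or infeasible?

bounded optimum

Vertices and P = 6x_1 + 9x_2:
  (2688/71, -2415/71) → P = -5607/71
  (-562/29, -81/29) → P = -4101/29
  (2006/49, -389/7) → P = -12471/49
The feasible region has finitely many vertices and no improving ray; the maximum is -5607/71 at (2688/71, -2415/71).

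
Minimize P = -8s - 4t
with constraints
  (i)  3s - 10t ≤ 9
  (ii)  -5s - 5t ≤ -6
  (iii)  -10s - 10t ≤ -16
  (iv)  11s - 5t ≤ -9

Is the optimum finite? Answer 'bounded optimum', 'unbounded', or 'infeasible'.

unbounded

From the feasible point (-1/16, 133/80), moving in the direction (5, 11) keeps every constraint satisfied while P decreases without bound.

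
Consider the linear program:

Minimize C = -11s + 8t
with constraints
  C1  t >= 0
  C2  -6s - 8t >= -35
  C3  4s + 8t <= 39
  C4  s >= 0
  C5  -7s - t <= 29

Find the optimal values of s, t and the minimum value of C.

Extreme points and C = -11s + 8t:
  (35/6, 0) → C = -385/6
  (0, 0) → C = 0
  (0, 35/8) → C = 35

s = 35/6, t = 0, minimum C = -385/6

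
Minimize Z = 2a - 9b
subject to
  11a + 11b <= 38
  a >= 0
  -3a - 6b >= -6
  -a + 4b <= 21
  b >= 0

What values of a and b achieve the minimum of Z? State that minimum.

Corner points and Z = 2a - 9b:
  (0, 1) → Z = -9
  (0, 0) → Z = 0
  (2, 0) → Z = 4

a = 0, b = 1, minimum Z = -9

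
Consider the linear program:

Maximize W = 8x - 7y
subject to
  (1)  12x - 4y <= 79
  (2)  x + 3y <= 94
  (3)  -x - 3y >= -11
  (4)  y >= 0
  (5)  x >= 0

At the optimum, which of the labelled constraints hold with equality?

(1) and (4)

Feasible corners and W = 8x - 7y:
  (281/40, 53/40) → W = 1877/40
  (79/12, 0) → W = 158/3
  (0, 11/3) → W = -77/3
  (0, 0) → W = 0

The maximum is at (79/12, 0). Substituting into each constraint, equality holds for (1) and (4); the remaining constraints have slack.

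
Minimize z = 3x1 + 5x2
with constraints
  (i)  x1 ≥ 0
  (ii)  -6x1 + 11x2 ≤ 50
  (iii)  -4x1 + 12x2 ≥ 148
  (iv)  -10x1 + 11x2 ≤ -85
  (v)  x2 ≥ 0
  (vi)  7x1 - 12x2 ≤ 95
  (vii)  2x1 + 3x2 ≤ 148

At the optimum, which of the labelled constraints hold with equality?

(ii) and (iii)

Corner points and z = 3x1 + 5x2:
  (257/7, 172/7) → z = 233
  (739/20, 247/10) → z = 4687/20
  (37, 74/3) → z = 703/3

The minimum is at (257/7, 172/7). Substituting into each constraint, equality holds for (ii) and (iii); the remaining constraints have slack.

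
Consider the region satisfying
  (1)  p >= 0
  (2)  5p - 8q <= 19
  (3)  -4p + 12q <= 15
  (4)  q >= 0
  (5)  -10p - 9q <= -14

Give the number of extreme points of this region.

4

The feasible vertices (each the meet of two boundaries and inside every other half-plane) are:
  (87/7, 151/28)
  (19/5, 0)
  (11/52, 103/78)
  (7/5, 0)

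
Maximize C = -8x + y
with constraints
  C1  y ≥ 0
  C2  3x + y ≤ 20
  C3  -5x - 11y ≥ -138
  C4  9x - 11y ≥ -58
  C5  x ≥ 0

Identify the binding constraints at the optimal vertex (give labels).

C4 and C5

Feasible corners and C = -8x + y:
  (20/3, 0) → C = -160/3
  (0, 0) → C = 0
  (27/7, 59/7) → C = -157/7
  (0, 58/11) → C = 58/11

The maximum is at (0, 58/11). Substituting into each constraint, equality holds for C4 and C5; the remaining constraints have slack.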